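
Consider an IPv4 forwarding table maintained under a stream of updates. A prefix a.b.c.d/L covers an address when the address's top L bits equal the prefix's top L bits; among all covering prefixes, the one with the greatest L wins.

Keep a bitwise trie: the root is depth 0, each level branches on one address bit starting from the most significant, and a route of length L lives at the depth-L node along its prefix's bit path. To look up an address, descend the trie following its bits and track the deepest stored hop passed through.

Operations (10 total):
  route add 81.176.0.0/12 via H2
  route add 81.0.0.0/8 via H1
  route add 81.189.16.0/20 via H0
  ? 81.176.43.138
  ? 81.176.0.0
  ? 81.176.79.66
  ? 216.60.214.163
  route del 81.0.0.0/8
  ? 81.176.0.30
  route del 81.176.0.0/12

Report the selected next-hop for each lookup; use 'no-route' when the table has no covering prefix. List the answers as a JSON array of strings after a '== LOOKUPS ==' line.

Apply in order:
  + 81.176.0.0/12 (H2) depth=12
  + 81.0.0.0/8 (H1) depth=8
  + 81.189.16.0/20 (H0) depth=20
  lookup 81.176.43.138: bits 010100011011 walk d0:-→d1:-→d2:-→d3:-→d4:-→d5:-→d6:-→d7:-→d8:H1→d9:-→d10:-→d11:-→d12:H2 -> H2
  lookup 81.176.0.0: bits 010100011011 walk d0:-→d1:-→d2:-→d3:-→d4:-→d5:-→d6:-→d7:-→d8:H1→d9:-→d10:-→d11:-→d12:H2 -> H2
  lookup 81.176.79.66: bits 010100011011 walk d0:-→d1:-→d2:-→d3:-→d4:-→d5:-→d6:-→d7:-→d8:H1→d9:-→d10:-→d11:-→d12:H2 -> H2
  lookup 216.60.214.163: bits ε walk d0:- -> no-route
  - 81.0.0.0/8 clear@8
  lookup 81.176.0.30: bits 010100011011 walk d0:-→d1:-→d2:-→d3:-→d4:-→d5:-→d6:-→d7:-→d8:-→d9:-→d10:-→d11:-→d12:H2 -> H2
  - 81.176.0.0/12 clear@12

== LOOKUPS ==
["H2","H2","H2","no-route","H2"]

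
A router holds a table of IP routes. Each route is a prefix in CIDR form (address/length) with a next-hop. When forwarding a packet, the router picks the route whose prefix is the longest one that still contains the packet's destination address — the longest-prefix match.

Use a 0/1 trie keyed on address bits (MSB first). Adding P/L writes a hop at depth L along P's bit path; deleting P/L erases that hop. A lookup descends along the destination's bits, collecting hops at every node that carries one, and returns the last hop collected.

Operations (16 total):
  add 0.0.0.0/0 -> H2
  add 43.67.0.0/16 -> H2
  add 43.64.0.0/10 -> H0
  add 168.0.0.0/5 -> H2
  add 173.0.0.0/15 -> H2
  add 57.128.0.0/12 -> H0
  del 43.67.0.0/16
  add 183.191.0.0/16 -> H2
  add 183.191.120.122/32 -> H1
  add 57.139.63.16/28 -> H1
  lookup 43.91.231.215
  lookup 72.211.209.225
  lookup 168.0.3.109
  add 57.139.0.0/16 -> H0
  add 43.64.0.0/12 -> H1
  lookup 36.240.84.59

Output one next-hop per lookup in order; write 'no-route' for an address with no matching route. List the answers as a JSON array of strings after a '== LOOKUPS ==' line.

Trace:
  + 0.0.0.0/0 (H2) depth=0
  + 43.67.0.0/16 (H2) depth=16
  + 43.64.0.0/10 (H0) depth=10
  + 168.0.0.0/5 (H2) depth=5
  + 173.0.0.0/15 (H2) depth=15
  + 57.128.0.0/12 (H0) depth=12
  del 43.67.0.0/16 (clear depth 16)
  + 183.191.0.0/16 (H2) depth=16
  + 183.191.120.122/32 (H1) depth=32
  + 57.139.63.16/28 (H1) depth=28
  Q 43.91.231.215: descend 00101011010 ; hops seen [H2,H0] ; pick H0
  Q 72.211.209.225: descend 0 ; hops seen [H2] ; pick H2
  Q 168.0.3.109: descend 10101 ; hops seen [H2,H2] ; pick H2
  + 57.139.0.0/16 (H0) depth=16
  + 43.64.0.0/12 (H1) depth=12
  Q 36.240.84.59: descend 0010 ; hops seen [H2] ; pick H2

== LOOKUPS ==
["H0","H2","H2","H2"]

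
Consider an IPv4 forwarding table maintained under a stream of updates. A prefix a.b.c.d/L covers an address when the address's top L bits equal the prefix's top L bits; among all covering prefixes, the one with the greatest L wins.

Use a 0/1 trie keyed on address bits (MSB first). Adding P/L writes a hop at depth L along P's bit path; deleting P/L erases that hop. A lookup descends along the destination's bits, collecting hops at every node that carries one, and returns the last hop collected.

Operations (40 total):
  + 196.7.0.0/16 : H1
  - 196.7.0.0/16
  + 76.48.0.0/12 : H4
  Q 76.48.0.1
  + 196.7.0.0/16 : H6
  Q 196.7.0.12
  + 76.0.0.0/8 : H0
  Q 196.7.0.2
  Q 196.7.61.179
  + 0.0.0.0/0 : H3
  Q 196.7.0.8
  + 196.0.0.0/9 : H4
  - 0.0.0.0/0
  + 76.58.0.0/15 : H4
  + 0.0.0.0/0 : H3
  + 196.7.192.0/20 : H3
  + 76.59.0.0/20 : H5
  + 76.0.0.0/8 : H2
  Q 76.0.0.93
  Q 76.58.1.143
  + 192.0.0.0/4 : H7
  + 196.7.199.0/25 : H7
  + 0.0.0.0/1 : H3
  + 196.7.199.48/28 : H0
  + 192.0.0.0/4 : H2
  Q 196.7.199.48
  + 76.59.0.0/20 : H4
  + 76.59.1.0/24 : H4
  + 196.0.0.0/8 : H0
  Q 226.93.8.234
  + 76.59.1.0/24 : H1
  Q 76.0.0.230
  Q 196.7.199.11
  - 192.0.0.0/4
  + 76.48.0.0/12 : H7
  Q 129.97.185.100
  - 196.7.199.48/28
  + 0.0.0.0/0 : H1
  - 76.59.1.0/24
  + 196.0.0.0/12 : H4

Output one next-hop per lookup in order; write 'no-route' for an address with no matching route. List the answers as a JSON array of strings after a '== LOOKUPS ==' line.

Trace:
  add 196.7.0.0/16 -> H1 at depth 16
  - 196.7.0.0/16 clear@16
  add 76.48.0.0/12 -> H4 at depth 12
  lookup 76.48.0.1: bits 010011000011 walk d0:-→d1:-→d2:-→d3:-→d4:-→d5:-→d6:-→d7:-→d8:-→d9:-→d10:-→d11:-→d12:H4 -> H4
  add 196.7.0.0/16 -> H6 at depth 16
  lookup 196.7.0.12: bits 1100010000000111 walk d0:-→d1:-→d2:-→d3:-→d4:-→d5:-→d6:-→d7:-→d8:-→d9:-→d10:-→d11:-→d12:-→d13:-→d14:-→d15:-→d16:H6 -> H6
  add 76.0.0.0/8 -> H0 at depth 8
  lookup 196.7.0.2: bits 1100010000000111 walk d0:-→d1:-→d2:-→d3:-→d4:-→d5:-→d6:-→d7:-→d8:-→d9:-→d10:-→d11:-→d12:-→d13:-→d14:-→d15:-→d16:H6 -> H6
  lookup 196.7.61.179: bits 1100010000000111 walk d0:-→d1:-→d2:-→d3:-→d4:-→d5:-→d6:-→d7:-→d8:-→d9:-→d10:-→d11:-→d12:-→d13:-→d14:-→d15:-→d16:H6 -> H6
  add 0.0.0.0/0 -> H3 at depth 0
  lookup 196.7.0.8: bits 1100010000000111 walk d0:H3→d1:-→d2:-→d3:-→d4:-→d5:-→d6:-→d7:-→d8:-→d9:-→d10:-→d11:-→d12:-→d13:-→d14:-→d15:-→d16:H6 -> H6
  add 196.0.0.0/9 -> H4 at depth 9
  - 0.0.0.0/0 clear@0
  add 76.58.0.0/15 -> H4 at depth 15
  add 0.0.0.0/0 -> H3 at depth 0
  add 196.7.192.0/20 -> H3 at depth 20
  add 76.59.0.0/20 -> H5 at depth 20
  add 76.0.0.0/8 -> H2 at depth 8
  lookup 76.0.0.93: bits 0100110000 walk d0:H3→d1:-→d2:-→d3:-→d4:-→d5:-→d6:-→d7:-→d8:H2→d9:-→d10:- -> H2
  lookup 76.58.1.143: bits 010011000011101 walk d0:H3→d1:-→d2:-→d3:-→d4:-→d5:-→d6:-→d7:-→d8:H2→d9:-→d10:-→d11:-→d12:H4→d13:-→d14:-→d15:H4 -> H4
  add 192.0.0.0/4 -> H7 at depth 4
  add 196.7.199.0/25 -> H7 at depth 25
  add 0.0.0.0/1 -> H3 at depth 1
  add 196.7.199.48/28 -> H0 at depth 28
  add 192.0.0.0/4 -> H2 at depth 4
  lookup 196.7.199.48: bits 1100010000000111110001110011 walk d0:H3→d1:-→d2:-→d3:-→d4:H2→d5:-→d6:-→d7:-→d8:-→d9:H4→d10:-→d11:-→d12:-→d13:-→d14:-→d15:-→d16:H6→d17:-→d18:-→d19:-→d20:H3→d21:-→d22:-→d23:-→d24:-→d25:H7→d26:-→d27:-→d28:H0 -> H0
  add 76.59.0.0/20 -> H4 at depth 20
  add 76.59.1.0/24 -> H4 at depth 24
  add 196.0.0.0/8 -> H0 at depth 8
  lookup 226.93.8.234: bits 11 walk d0:H3→d1:-→d2:- -> H3
  add 76.59.1.0/24 -> H1 at depth 24
  lookup 76.0.0.230: bits 0100110000 walk d0:H3→d1:H3→d2:-→d3:-→d4:-→d5:-→d6:-→d7:-→d8:H2→d9:-→d10:- -> H2
  lookup 196.7.199.11: bits 11000100000001111100011100 walk d0:H3→d1:-→d2:-→d3:-→d4:H2→d5:-→d6:-→d7:-→d8:H0→d9:H4→d10:-→d11:-→d12:-→d13:-→d14:-→d15:-→d16:H6→d17:-→d18:-→d19:-→d20:H3→d21:-→d22:-→d23:-→d24:-→d25:H7→d26:- -> H7
  - 192.0.0.0/4 clear@4
  add 76.48.0.0/12 -> H7 at depth 12
  lookup 129.97.185.100: bits 1 walk d0:H3→d1:- -> H3
  - 196.7.199.48/28 clear@28
  add 0.0.0.0/0 -> H1 at depth 0
  - 76.59.1.0/24 clear@24
  add 196.0.0.0/12 -> H4 at depth 12

== LOOKUPS ==
["H4","H6","H6","H6","H6","H2","H4","H0","H3","H2","H7","H3"]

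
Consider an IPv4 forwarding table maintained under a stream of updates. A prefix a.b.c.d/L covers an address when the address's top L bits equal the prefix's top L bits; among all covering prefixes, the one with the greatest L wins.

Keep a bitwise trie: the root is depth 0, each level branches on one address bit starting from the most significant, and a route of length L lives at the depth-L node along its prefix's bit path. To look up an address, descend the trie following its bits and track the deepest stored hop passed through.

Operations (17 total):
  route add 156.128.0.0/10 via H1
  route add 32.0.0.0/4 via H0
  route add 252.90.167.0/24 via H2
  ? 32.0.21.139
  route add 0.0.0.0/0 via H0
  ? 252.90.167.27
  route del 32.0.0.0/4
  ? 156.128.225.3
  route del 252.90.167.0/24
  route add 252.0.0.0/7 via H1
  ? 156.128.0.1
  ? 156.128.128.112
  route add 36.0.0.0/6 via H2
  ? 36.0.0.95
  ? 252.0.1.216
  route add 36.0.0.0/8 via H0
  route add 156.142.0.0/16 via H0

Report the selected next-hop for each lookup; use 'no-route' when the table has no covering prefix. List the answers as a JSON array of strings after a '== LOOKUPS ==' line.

Apply in order:
  + 156.128.0.0/10 (H1) depth=10
  + 32.0.0.0/4 (H0) depth=4
  + 252.90.167.0/24 (H2) depth=24
  lookup 32.0.21.139: bits 0010 walk d0:-→d1:-→d2:-→d3:-→d4:H0 -> H0
  + 0.0.0.0/0 (H0) depth=0
  lookup 252.90.167.27: bits 111111000101101010100111 walk d0:H0→d1:-→d2:-→d3:-→d4:-→d5:-→d6:-→d7:-→d8:-→d9:-→d10:-→d11:-→d12:-→d13:-→d14:-→d15:-→d16:-→d17:-→d18:-→d19:-→d20:-→d21:-→d22:-→d23:-→d24:H2 -> H2
  del 32.0.0.0/4 (clear depth 4)
  lookup 156.128.225.3: bits 1001110010 walk d0:H0→d1:-→d2:-→d3:-→d4:-→d5:-→d6:-→d7:-→d8:-→d9:-→d10:H1 -> H1
  del 252.90.167.0/24 (clear depth 24)
  + 252.0.0.0/7 (H1) depth=7
  lookup 156.128.0.1: bits 1001110010 walk d0:H0→d1:-→d2:-→d3:-→d4:-→d5:-→d6:-→d7:-→d8:-→d9:-→d10:H1 -> H1
  lookup 156.128.128.112: bits 1001110010 walk d0:H0→d1:-→d2:-→d3:-→d4:-→d5:-→d6:-→d7:-→d8:-→d9:-→d10:H1 -> H1
  + 36.0.0.0/6 (H2) depth=6
  lookup 36.0.0.95: bits 001001 walk d0:H0→d1:-→d2:-→d3:-→d4:-→d5:-→d6:H2 -> H2
  lookup 252.0.1.216: bits 111111000 walk d0:H0→d1:-→d2:-→d3:-→d4:-→d5:-→d6:-→d7:H1→d8:-→d9:- -> H1
  + 36.0.0.0/8 (H0) depth=8
  + 156.142.0.0/16 (H0) depth=16

== LOOKUPS ==
["H0","H2","H1","H1","H1","H2","H1"]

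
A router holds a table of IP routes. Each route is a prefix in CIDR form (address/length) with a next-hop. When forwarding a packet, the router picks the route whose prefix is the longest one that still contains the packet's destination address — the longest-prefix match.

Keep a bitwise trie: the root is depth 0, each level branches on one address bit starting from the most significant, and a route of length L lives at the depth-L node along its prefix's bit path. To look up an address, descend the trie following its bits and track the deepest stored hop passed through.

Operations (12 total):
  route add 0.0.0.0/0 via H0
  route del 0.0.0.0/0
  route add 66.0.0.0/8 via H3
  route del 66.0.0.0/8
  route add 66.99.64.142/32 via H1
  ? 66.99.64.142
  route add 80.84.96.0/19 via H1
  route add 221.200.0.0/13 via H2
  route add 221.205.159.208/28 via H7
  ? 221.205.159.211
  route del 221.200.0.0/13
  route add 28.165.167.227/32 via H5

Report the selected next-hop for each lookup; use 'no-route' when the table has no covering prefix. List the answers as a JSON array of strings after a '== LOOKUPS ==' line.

Process each operation:
  + 0.0.0.0/0 (H0) depth=0
  - 0.0.0.0/0 clear@0
  + 66.0.0.0/8 (H3) depth=8
  - 66.0.0.0/8 clear@8
  + 66.99.64.142/32 (H1) depth=32
  Q 66.99.64.142: descend 01000010011000110100000010001110 ; hops seen [H1] ; pick H1
  + 80.84.96.0/19 (H1) depth=19
  + 221.200.0.0/13 (H2) depth=13
  + 221.205.159.208/28 (H7) depth=28
  Q 221.205.159.211: descend 1101110111001101100111111101 ; hops seen [H2,H7] ; pick H7
  - 221.200.0.0/13 clear@13
  + 28.165.167.227/32 (H5) depth=32

== LOOKUPS ==
["H1","H7"]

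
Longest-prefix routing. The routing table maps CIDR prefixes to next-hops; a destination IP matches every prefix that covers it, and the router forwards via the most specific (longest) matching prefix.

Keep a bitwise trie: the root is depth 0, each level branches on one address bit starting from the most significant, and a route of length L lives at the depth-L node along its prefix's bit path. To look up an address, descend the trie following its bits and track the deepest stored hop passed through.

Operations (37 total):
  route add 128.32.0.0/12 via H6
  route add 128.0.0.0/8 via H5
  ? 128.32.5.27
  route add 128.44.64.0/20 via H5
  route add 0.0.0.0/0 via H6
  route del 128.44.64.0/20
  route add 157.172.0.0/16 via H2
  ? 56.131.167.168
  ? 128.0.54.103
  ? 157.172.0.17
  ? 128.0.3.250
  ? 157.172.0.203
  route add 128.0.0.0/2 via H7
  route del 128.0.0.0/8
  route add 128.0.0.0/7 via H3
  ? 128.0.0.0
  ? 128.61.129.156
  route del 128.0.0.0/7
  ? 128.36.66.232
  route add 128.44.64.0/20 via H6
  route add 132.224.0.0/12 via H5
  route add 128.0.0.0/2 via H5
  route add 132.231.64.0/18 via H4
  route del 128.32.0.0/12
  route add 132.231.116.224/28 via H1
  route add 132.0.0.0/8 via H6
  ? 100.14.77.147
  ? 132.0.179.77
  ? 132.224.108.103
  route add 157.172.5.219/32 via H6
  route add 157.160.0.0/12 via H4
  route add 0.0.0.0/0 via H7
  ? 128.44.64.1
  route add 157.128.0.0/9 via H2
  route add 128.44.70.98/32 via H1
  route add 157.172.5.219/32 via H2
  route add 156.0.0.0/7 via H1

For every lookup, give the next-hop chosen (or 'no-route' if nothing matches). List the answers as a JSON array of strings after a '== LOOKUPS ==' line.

Apply in order:
  add 128.32.0.0/12 -> H6 at depth 12
  add 128.0.0.0/8 -> H5 at depth 8
  lookup 128.32.5.27: bits 100000000010 walk d0:-→d1:-→d2:-→d3:-→d4:-→d5:-→d6:-→d7:-→d8:H5→d9:-→d10:-→d11:-→d12:H6 -> H6
  add 128.44.64.0/20 -> H5 at depth 20
  add 0.0.0.0/0 -> H6 at depth 0
  del 128.44.64.0/20 (clear depth 20)
  add 157.172.0.0/16 -> H2 at depth 16
  lookup 56.131.167.168: bits ε walk d0:H6 -> H6
  lookup 128.0.54.103: bits 1000000000 walk d0:H6→d1:-→d2:-→d3:-→d4:-→d5:-→d6:-→d7:-→d8:H5→d9:-→d10:- -> H5
  lookup 157.172.0.17: bits 1001110110101100 walk d0:H6→d1:-→d2:-→d3:-→d4:-→d5:-→d6:-→d7:-→d8:-→d9:-→d10:-→d11:-→d12:-→d13:-→d14:-→d15:-→d16:H2 -> H2
  lookup 128.0.3.250: bits 1000000000 walk d0:H6→d1:-→d2:-→d3:-→d4:-→d5:-→d6:-→d7:-→d8:H5→d9:-→d10:- -> H5
  lookup 157.172.0.203: bits 1001110110101100 walk d0:H6→d1:-→d2:-→d3:-→d4:-→d5:-→d6:-→d7:-→d8:-→d9:-→d10:-→d11:-→d12:-→d13:-→d14:-→d15:-→d16:H2 -> H2
  add 128.0.0.0/2 -> H7 at depth 2
  del 128.0.0.0/8 (clear depth 8)
  add 128.0.0.0/7 -> H3 at depth 7
  lookup 128.0.0.0: bits 1000000000 walk d0:H6→d1:-→d2:H7→d3:-→d4:-→d5:-→d6:-→d7:H3→d8:-→d9:-→d10:- -> H3
  lookup 128.61.129.156: bits 10000000001 walk d0:H6→d1:-→d2:H7→d3:-→d4:-→d5:-→d6:-→d7:H3→d8:-→d9:-→d10:-→d11:- -> H3
  del 128.0.0.0/7 (clear depth 7)
  lookup 128.36.66.232: bits 100000000010 walk d0:H6→d1:-→d2:H7→d3:-→d4:-→d5:-→d6:-→d7:-→d8:-→d9:-→d10:-→d11:-→d12:H6 -> H6
  add 128.44.64.0/20 -> H6 at depth 20
  add 132.224.0.0/12 -> H5 at depth 12
  add 128.0.0.0/2 -> H5 at depth 2
  add 132.231.64.0/18 -> H4 at depth 18
  del 128.32.0.0/12 (clear depth 12)
  add 132.231.116.224/28 -> H1 at depth 28
  add 132.0.0.0/8 -> H6 at depth 8
  lookup 100.14.77.147: bits ε walk d0:H6 -> H6
  lookup 132.0.179.77: bits 10000100 walk d0:H6→d1:-→d2:H5→d3:-→d4:-→d5:-→d6:-→d7:-→d8:H6 -> H6
  lookup 132.224.108.103: bits 1000010011100 walk d0:H6→d1:-→d2:H5→d3:-→d4:-→d5:-→d6:-→d7:-→d8:H6→d9:-→d10:-→d11:-→d12:H5→d13:- -> H5
  add 157.172.5.219/32 -> H6 at depth 32
  add 157.160.0.0/12 -> H4 at depth 12
  add 0.0.0.0/0 -> H7 at depth 0
  lookup 128.44.64.1: bits 10000000001011000100 walk d0:H7→d1:-→d2:H5→d3:-→d4:-→d5:-→d6:-→d7:-→d8:-→d9:-→d10:-→d11:-→d12:-→d13:-→d14:-→d15:-→d16:-→d17:-→d18:-→d19:-→d20:H6 -> H6
  add 157.128.0.0/9 -> H2 at depth 9
  add 128.44.70.98/32 -> H1 at depth 32
  add 157.172.5.219/32 -> H2 at depth 32
  add 156.0.0.0/7 -> H1 at depth 7

== LOOKUPS ==
["H6","H6","H5","H2","H5","H2","H3","H3","H6","H6","H6","H5","H6"]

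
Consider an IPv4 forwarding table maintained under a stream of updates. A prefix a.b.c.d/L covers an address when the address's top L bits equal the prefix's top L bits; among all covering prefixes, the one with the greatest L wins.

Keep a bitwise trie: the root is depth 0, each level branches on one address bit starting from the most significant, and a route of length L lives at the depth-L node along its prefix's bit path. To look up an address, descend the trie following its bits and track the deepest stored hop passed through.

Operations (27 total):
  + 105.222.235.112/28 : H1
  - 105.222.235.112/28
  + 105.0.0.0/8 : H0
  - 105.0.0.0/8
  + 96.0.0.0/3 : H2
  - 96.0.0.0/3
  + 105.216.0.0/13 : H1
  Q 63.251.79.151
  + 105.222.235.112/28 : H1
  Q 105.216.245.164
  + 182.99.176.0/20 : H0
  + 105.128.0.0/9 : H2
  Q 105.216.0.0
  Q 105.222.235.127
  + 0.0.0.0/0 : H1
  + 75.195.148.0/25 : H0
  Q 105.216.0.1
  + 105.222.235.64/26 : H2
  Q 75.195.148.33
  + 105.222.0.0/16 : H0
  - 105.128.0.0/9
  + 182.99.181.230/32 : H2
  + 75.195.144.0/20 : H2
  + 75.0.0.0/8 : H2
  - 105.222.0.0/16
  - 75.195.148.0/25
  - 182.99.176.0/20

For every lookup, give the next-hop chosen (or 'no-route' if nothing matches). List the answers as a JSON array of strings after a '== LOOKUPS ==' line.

Apply in order:
  + 105.222.235.112/28 (H1) depth=28
  del 105.222.235.112/28 (clear depth 28)
  + 105.0.0.0/8 (H0) depth=8
  del 105.0.0.0/8 (clear depth 8)
  + 96.0.0.0/3 (H2) depth=3
  del 96.0.0.0/3 (clear depth 3)
  + 105.216.0.0/13 (H1) depth=13
  lookup 63.251.79.151: bits 0 walk d0:-→d1:- -> no-route
  + 105.222.235.112/28 (H1) depth=28
  lookup 105.216.245.164: bits 0110100111011 walk d0:-→d1:-→d2:-→d3:-→d4:-→d5:-→d6:-→d7:-→d8:-→d9:-→d10:-→d11:-→d12:-→d13:H1 -> H1
  + 182.99.176.0/20 (H0) depth=20
  + 105.128.0.0/9 (H2) depth=9
  lookup 105.216.0.0: bits 0110100111011 walk d0:-→d1:-→d2:-→d3:-→d4:-→d5:-→d6:-→d7:-→d8:-→d9:H2→d10:-→d11:-→d12:-→d13:H1 -> H1
  lookup 105.222.235.127: bits 0110100111011110111010110111 walk d0:-→d1:-→d2:-→d3:-→d4:-→d5:-→d6:-→d7:-→d8:-→d9:H2→d10:-→d11:-→d12:-→d13:H1→d14:-→d15:-→d16:-→d17:-→d18:-→d19:-→d20:-→d21:-→d22:-→d23:-→d24:-→d25:-→d26:-→d27:-→d28:H1 -> H1
  + 0.0.0.0/0 (H1) depth=0
  + 75.195.148.0/25 (H0) depth=25
  lookup 105.216.0.1: bits 0110100111011 walk d0:H1→d1:-→d2:-→d3:-→d4:-→d5:-→d6:-→d7:-→d8:-→d9:H2→d10:-→d11:-→d12:-→d13:H1 -> H1
  + 105.222.235.64/26 (H2) depth=26
  lookup 75.195.148.33: bits 0100101111000011100101000 walk d0:H1→d1:-→d2:-→d3:-→d4:-→d5:-→d6:-→d7:-→d8:-→d9:-→d10:-→d11:-→d12:-→d13:-→d14:-→d15:-→d16:-→d17:-→d18:-→d19:-→d20:-→d21:-→d22:-→d23:-→d24:-→d25:H0 -> H0
  + 105.222.0.0/16 (H0) depth=16
  del 105.128.0.0/9 (clear depth 9)
  + 182.99.181.230/32 (H2) depth=32
  + 75.195.144.0/20 (H2) depth=20
  + 75.0.0.0/8 (H2) depth=8
  del 105.222.0.0/16 (clear depth 16)
  del 75.195.148.0/25 (clear depth 25)
  del 182.99.176.0/20 (clear depth 20)

== LOOKUPS ==
["no-route","H1","H1","H1","H1","H0"]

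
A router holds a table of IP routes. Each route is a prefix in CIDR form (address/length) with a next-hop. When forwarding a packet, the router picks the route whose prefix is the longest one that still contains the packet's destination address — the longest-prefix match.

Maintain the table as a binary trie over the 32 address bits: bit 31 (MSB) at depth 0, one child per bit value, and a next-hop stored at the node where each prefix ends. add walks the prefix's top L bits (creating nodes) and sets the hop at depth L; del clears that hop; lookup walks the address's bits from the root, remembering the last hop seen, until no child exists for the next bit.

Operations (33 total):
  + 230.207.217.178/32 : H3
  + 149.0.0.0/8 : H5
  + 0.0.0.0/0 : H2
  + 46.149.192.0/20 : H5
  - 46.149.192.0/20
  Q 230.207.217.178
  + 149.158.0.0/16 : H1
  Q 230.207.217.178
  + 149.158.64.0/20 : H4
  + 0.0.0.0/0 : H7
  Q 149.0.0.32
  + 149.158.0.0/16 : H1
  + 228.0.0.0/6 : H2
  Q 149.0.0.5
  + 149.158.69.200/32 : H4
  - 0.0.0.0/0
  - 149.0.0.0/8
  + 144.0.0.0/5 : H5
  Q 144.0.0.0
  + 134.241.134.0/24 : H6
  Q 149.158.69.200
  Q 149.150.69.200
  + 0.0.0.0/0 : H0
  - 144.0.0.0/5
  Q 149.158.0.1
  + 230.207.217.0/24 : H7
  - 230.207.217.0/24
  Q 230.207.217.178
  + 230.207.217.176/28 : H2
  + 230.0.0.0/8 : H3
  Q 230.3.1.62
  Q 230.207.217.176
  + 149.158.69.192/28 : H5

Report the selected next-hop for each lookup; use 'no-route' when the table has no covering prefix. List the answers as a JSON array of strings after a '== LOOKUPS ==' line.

Process each operation:
  + 230.207.217.178/32 (H3) depth=32
  + 149.0.0.0/8 (H5) depth=8
  + 0.0.0.0/0 (H2) depth=0
  + 46.149.192.0/20 (H5) depth=20
  - 46.149.192.0/20 clear@20
  Q 230.207.217.178: descend 11100110110011111101100110110010 ; hops seen [H2,H3] ; pick H3
  + 149.158.0.0/16 (H1) depth=16
  Q 230.207.217.178: descend 11100110110011111101100110110010 ; hops seen [H2,H3] ; pick H3
  + 149.158.64.0/20 (H4) depth=20
  + 0.0.0.0/0 (H7) depth=0
  Q 149.0.0.32: descend 10010101 ; hops seen [H7,H5] ; pick H5
  + 149.158.0.0/16 (H1) depth=16
  + 228.0.0.0/6 (H2) depth=6
  Q 149.0.0.5: descend 10010101 ; hops seen [H7,H5] ; pick H5
  + 149.158.69.200/32 (H4) depth=32
  - 0.0.0.0/0 clear@0
  - 149.0.0.0/8 clear@8
  + 144.0.0.0/5 (H5) depth=5
  Q 144.0.0.0: descend 10010 ; hops seen [H5] ; pick H5
  + 134.241.134.0/24 (H6) depth=24
  Q 149.158.69.200: descend 10010101100111100100010111001000 ; hops seen [H5,H1,H4,H4] ; pick H4
  Q 149.150.69.200: descend 100101011001 ; hops seen [H5] ; pick H5
  + 0.0.0.0/0 (H0) depth=0
  - 144.0.0.0/5 clear@5
  Q 149.158.0.1: descend 10010101100111100 ; hops seen [H0,H1] ; pick H1
  + 230.207.217.0/24 (H7) depth=24
  - 230.207.217.0/24 clear@24
  Q 230.207.217.178: descend 11100110110011111101100110110010 ; hops seen [H0,H2,H3] ; pick H3
  + 230.207.217.176/28 (H2) depth=28
  + 230.0.0.0/8 (H3) depth=8
  Q 230.3.1.62: descend 11100110 ; hops seen [H0,H2,H3] ; pick H3
  Q 230.207.217.176: descend 111001101100111111011001101100 ; hops seen [H0,H2,H3,H2] ; pick H2
  + 149.158.69.192/28 (H5) depth=28

== LOOKUPS ==
["H3","H3","H5","H5","H5","H4","H5","H1","H3","H3","H2"]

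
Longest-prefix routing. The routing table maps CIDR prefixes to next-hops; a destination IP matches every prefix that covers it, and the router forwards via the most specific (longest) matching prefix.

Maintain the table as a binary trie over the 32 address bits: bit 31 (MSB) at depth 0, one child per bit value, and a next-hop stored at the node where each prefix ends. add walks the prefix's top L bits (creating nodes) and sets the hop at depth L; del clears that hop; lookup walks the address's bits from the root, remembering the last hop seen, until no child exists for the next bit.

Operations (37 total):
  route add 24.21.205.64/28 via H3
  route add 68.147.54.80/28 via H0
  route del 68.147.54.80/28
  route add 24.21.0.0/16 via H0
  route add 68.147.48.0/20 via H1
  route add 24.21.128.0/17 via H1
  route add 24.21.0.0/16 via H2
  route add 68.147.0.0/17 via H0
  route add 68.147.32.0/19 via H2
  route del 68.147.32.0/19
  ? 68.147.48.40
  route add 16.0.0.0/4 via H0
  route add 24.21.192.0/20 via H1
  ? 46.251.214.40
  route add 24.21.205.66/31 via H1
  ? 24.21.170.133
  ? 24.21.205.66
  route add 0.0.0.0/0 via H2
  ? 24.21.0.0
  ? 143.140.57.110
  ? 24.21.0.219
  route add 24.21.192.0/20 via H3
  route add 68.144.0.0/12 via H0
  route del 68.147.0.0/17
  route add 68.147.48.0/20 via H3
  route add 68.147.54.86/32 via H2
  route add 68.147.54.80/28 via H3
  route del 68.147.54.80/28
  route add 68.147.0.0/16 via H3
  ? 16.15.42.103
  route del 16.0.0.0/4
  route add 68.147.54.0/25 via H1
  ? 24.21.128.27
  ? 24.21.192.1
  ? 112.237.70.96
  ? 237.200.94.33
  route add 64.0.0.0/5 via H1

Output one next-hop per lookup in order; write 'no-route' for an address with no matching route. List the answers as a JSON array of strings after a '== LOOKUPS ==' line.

Apply in order:
  + 24.21.205.64/28 (H3) depth=28
  + 68.147.54.80/28 (H0) depth=28
  del 68.147.54.80/28 (clear depth 28)
  + 24.21.0.0/16 (H0) depth=16
  + 68.147.48.0/20 (H1) depth=20
  + 24.21.128.0/17 (H1) depth=17
  + 24.21.0.0/16 (H2) depth=16
  + 68.147.0.0/17 (H0) depth=17
  + 68.147.32.0/19 (H2) depth=19
  del 68.147.32.0/19 (clear depth 19)
  lookup 68.147.48.40: bits 010001001001001100110 walk d0:-→d1:-→d2:-→d3:-→d4:-→d5:-→d6:-→d7:-→d8:-→d9:-→d10:-→d11:-→d12:-→d13:-→d14:-→d15:-→d16:-→d17:H0→d18:-→d19:-→d20:H1→d21:- -> H1
  + 16.0.0.0/4 (H0) depth=4
  + 24.21.192.0/20 (H1) depth=20
  lookup 46.251.214.40: bits 00 walk d0:-→d1:-→d2:- -> no-route
  + 24.21.205.66/31 (H1) depth=31
  lookup 24.21.170.133: bits 00011000000101011 walk d0:-→d1:-→d2:-→d3:-→d4:H0→d5:-→d6:-→d7:-→d8:-→d9:-→d10:-→d11:-→d12:-→d13:-→d14:-→d15:-→d16:H2→d17:H1 -> H1
  lookup 24.21.205.66: bits 0001100000010101110011010100001 walk d0:-→d1:-→d2:-→d3:-→d4:H0→d5:-→d6:-→d7:-→d8:-→d9:-→d10:-→d11:-→d12:-→d13:-→d14:-→d15:-→d16:H2→d17:H1→d18:-→d19:-→d20:H1→d21:-→d22:-→d23:-→d24:-→d25:-→d26:-→d27:-→d28:H3→d29:-→d30:-→d31:H1 -> H1
  + 0.0.0.0/0 (H2) depth=0
  lookup 24.21.0.0: bits 0001100000010101 walk d0:H2→d1:-→d2:-→d3:-→d4:H0→d5:-→d6:-→d7:-→d8:-→d9:-→d10:-→d11:-→d12:-→d13:-→d14:-→d15:-→d16:H2 -> H2
  lookup 143.140.57.110: bits ε walk d0:H2 -> H2
  lookup 24.21.0.219: bits 0001100000010101 walk d0:H2→d1:-→d2:-→d3:-→d4:H0→d5:-→d6:-→d7:-→d8:-→d9:-→d10:-→d11:-→d12:-→d13:-→d14:-→d15:-→d16:H2 -> H2
  + 24.21.192.0/20 (H3) depth=20
  + 68.144.0.0/12 (H0) depth=12
  del 68.147.0.0/17 (clear depth 17)
  + 68.147.48.0/20 (H3) depth=20
  + 68.147.54.86/32 (H2) depth=32
  + 68.147.54.80/28 (H3) depth=28
  del 68.147.54.80/28 (clear depth 28)
  + 68.147.0.0/16 (H3) depth=16
  lookup 16.15.42.103: bits 0001 walk d0:H2→d1:-→d2:-→d3:-→d4:H0 -> H0
  del 16.0.0.0/4 (clear depth 4)
  + 68.147.54.0/25 (H1) depth=25
  lookup 24.21.128.27: bits 00011000000101011 walk d0:H2→d1:-→d2:-→d3:-→d4:-→d5:-→d6:-→d7:-→d8:-→d9:-→d10:-→d11:-→d12:-→d13:-→d14:-→d15:-→d16:H2→d17:H1 -> H1
  lookup 24.21.192.1: bits 00011000000101011100 walk d0:H2→d1:-→d2:-→d3:-→d4:-→d5:-→d6:-→d7:-→d8:-→d9:-→d10:-→d11:-→d12:-→d13:-→d14:-→d15:-→d16:H2→d17:H1→d18:-→d19:-→d20:H3 -> H3
  lookup 112.237.70.96: bits 01 walk d0:H2→d1:-→d2:- -> H2
  lookup 237.200.94.33: bits ε walk d0:H2 -> H2
  + 64.0.0.0/5 (H1) depth=5

== LOOKUPS ==
["H1","no-route","H1","H1","H2","H2","H2","H0","H1","H3","H2","H2"]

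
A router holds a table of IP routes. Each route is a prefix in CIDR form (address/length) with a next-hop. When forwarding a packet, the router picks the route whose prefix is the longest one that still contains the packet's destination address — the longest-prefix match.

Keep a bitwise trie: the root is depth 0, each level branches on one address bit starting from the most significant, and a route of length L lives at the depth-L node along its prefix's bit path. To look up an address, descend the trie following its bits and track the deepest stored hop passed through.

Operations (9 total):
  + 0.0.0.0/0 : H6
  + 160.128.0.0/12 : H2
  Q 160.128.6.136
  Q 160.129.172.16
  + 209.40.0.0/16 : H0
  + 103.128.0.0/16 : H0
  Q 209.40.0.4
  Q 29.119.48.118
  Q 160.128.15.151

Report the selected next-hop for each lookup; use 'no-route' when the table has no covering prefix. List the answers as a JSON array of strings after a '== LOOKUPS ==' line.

Process each operation:
  add 0.0.0.0/0 -> H6 at depth 0
  add 160.128.0.0/12 -> H2 at depth 12
  ? 160.128.6.136  path d0:H6→d1:-→d2:-→d3:-→d4:-→d5:-→d6:-→d7:-→d8:-→d9:-→d10:-→d11:-→d12:H2  best=H2
  ? 160.129.172.16  path d0:H6→d1:-→d2:-→d3:-→d4:-→d5:-→d6:-→d7:-→d8:-→d9:-→d10:-→d11:-→d12:H2  best=H2
  add 209.40.0.0/16 -> H0 at depth 16
  add 103.128.0.0/16 -> H0 at depth 16
  ? 209.40.0.4  path d0:H6→d1:-→d2:-→d3:-→d4:-→d5:-→d6:-→d7:-→d8:-→d9:-→d10:-→d11:-→d12:-→d13:-→d14:-→d15:-→d16:H0  best=H0
  ? 29.119.48.118  path d0:H6→d1:-  best=H6
  ? 160.128.15.151  path d0:H6→d1:-→d2:-→d3:-→d4:-→d5:-→d6:-→d7:-→d8:-→d9:-→d10:-→d11:-→d12:H2  best=H2

== LOOKUPS ==
["H2","H2","H0","H6","H2"]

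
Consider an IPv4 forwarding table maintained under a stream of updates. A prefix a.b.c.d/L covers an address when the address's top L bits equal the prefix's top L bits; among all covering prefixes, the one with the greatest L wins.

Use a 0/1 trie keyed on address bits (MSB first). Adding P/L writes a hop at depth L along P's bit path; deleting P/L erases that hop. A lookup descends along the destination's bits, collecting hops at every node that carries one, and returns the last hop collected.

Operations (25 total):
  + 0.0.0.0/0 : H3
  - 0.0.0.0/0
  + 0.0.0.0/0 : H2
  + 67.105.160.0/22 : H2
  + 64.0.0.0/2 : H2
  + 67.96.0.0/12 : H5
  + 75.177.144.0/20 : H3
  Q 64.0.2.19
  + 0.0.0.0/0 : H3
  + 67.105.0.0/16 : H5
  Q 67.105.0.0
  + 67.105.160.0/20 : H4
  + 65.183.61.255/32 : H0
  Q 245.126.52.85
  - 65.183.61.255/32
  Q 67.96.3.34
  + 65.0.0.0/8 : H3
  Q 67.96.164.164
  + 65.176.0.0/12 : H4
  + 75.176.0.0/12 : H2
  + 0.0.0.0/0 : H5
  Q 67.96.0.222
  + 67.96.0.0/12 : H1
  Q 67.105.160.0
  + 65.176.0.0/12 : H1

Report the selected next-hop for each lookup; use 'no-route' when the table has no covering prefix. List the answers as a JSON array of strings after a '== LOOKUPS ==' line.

Process each operation:
  add 0.0.0.0/0 -> H3 at depth 0
  del 0.0.0.0/0 (clear depth 0)
  add 0.0.0.0/0 -> H2 at depth 0
  add 67.105.160.0/22 -> H2 at depth 22
  add 64.0.0.0/2 -> H2 at depth 2
  add 67.96.0.0/12 -> H5 at depth 12
  add 75.177.144.0/20 -> H3 at depth 20
  ? 64.0.2.19  path d0:H2→d1:-→d2:H2→d3:-→d4:-→d5:-→d6:-  best=H2
  add 0.0.0.0/0 -> H3 at depth 0
  add 67.105.0.0/16 -> H5 at depth 16
  ? 67.105.0.0  path d0:H3→d1:-→d2:H2→d3:-→d4:-→d5:-→d6:-→d7:-→d8:-→d9:-→d10:-→d11:-→d12:H5→d13:-→d14:-→d15:-→d16:H5  best=H5
  add 67.105.160.0/20 -> H4 at depth 20
  add 65.183.61.255/32 -> H0 at depth 32
  ? 245.126.52.85  path d0:H3  best=H3
  del 65.183.61.255/32 (clear depth 32)
  ? 67.96.3.34  path d0:H3→d1:-→d2:H2→d3:-→d4:-→d5:-→d6:-→d7:-→d8:-→d9:-→d10:-→d11:-→d12:H5  best=H5
  add 65.0.0.0/8 -> H3 at depth 8
  ? 67.96.164.164  path d0:H3→d1:-→d2:H2→d3:-→d4:-→d5:-→d6:-→d7:-→d8:-→d9:-→d10:-→d11:-→d12:H5  best=H5
  add 65.176.0.0/12 -> H4 at depth 12
  add 75.176.0.0/12 -> H2 at depth 12
  add 0.0.0.0/0 -> H5 at depth 0
  ? 67.96.0.222  path d0:H5→d1:-→d2:H2→d3:-→d4:-→d5:-→d6:-→d7:-→d8:-→d9:-→d10:-→d11:-→d12:H5  best=H5
  add 67.96.0.0/12 -> H1 at depth 12
  ? 67.105.160.0  path d0:H5→d1:-→d2:H2→d3:-→d4:-→d5:-→d6:-→d7:-→d8:-→d9:-→d10:-→d11:-→d12:H1→d13:-→d14:-→d15:-→d16:H5→d17:-→d18:-→d19:-→d20:H4→d21:-→d22:H2  best=H2
  add 65.176.0.0/12 -> H1 at depth 12

== LOOKUPS ==
["H2","H5","H3","H5","H5","H5","H2"]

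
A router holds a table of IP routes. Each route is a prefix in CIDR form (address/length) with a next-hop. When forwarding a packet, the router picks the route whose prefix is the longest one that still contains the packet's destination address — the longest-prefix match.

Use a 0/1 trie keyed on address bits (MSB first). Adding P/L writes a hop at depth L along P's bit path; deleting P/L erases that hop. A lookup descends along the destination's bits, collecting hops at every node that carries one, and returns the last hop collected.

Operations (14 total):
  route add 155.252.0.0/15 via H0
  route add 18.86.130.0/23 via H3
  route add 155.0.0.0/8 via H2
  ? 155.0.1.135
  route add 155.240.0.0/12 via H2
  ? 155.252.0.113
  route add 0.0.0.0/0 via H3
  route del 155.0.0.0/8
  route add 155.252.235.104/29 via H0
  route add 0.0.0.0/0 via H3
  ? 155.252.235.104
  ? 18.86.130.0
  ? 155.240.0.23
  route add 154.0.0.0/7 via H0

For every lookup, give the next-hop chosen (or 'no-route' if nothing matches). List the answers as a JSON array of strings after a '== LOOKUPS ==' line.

Process each operation:
  + 155.252.0.0/15 (H0) depth=15
  + 18.86.130.0/23 (H3) depth=23
  + 155.0.0.0/8 (H2) depth=8
  ? 155.0.1.135  path d0:-→d1:-→d2:-→d3:-→d4:-→d5:-→d6:-→d7:-→d8:H2  best=H2
  + 155.240.0.0/12 (H2) depth=12
  ? 155.252.0.113  path d0:-→d1:-→d2:-→d3:-→d4:-→d5:-→d6:-→d7:-→d8:H2→d9:-→d10:-→d11:-→d12:H2→d13:-→d14:-→d15:H0  best=H0
  + 0.0.0.0/0 (H3) depth=0
  - 155.0.0.0/8 clear@8
  + 155.252.235.104/29 (H0) depth=29
  + 0.0.0.0/0 (H3) depth=0
  ? 155.252.235.104  path d0:H3→d1:-→d2:-→d3:-→d4:-→d5:-→d6:-→d7:-→d8:-→d9:-→d10:-→d11:-→d12:H2→d13:-→d14:-→d15:H0→d16:-→d17:-→d18:-→d19:-→d20:-→d21:-→d22:-→d23:-→d24:-→d25:-→d26:-→d27:-→d28:-→d29:H0  best=H0
  ? 18.86.130.0  path d0:H3→d1:-→d2:-→d3:-→d4:-→d5:-→d6:-→d7:-→d8:-→d9:-→d10:-→d11:-→d12:-→d13:-→d14:-→d15:-→d16:-→d17:-→d18:-→d19:-→d20:-→d21:-→d22:-→d23:H3  best=H3
  ? 155.240.0.23  path d0:H3→d1:-→d2:-→d3:-→d4:-→d5:-→d6:-→d7:-→d8:-→d9:-→d10:-→d11:-→d12:H2  best=H2
  + 154.0.0.0/7 (H0) depth=7

== LOOKUPS ==
["H2","H0","H0","H3","H2"]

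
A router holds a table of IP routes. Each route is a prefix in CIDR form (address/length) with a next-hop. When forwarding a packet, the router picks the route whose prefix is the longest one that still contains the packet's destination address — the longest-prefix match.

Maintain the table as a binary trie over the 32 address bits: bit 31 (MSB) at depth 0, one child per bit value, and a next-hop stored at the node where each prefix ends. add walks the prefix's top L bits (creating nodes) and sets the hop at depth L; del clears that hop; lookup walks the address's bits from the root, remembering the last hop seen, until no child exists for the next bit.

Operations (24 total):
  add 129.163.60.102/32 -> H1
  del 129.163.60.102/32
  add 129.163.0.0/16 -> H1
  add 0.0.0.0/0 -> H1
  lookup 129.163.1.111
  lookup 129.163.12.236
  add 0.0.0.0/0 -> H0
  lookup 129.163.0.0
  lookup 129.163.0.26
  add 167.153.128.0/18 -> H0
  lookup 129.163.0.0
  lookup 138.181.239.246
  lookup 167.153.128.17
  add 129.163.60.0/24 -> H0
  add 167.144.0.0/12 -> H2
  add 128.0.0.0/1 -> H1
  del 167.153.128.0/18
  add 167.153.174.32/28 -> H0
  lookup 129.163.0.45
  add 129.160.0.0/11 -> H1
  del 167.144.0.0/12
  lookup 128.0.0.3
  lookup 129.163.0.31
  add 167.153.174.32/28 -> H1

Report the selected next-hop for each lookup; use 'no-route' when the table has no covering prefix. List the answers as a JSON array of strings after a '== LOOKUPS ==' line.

Apply in order:
  add 129.163.60.102/32 -> H1 at depth 32
  - 129.163.60.102/32 clear@32
  add 129.163.0.0/16 -> H1 at depth 16
  add 0.0.0.0/0 -> H1 at depth 0
  Q 129.163.1.111: descend 100000011010001100 ; hops seen [H1,H1] ; pick H1
  Q 129.163.12.236: descend 100000011010001100 ; hops seen [H1,H1] ; pick H1
  add 0.0.0.0/0 -> H0 at depth 0
  Q 129.163.0.0: descend 100000011010001100 ; hops seen [H0,H1] ; pick H1
  Q 129.163.0.26: descend 100000011010001100 ; hops seen [H0,H1] ; pick H1
  add 167.153.128.0/18 -> H0 at depth 18
  Q 129.163.0.0: descend 100000011010001100 ; hops seen [H0,H1] ; pick H1
  Q 138.181.239.246: descend 1000 ; hops seen [H0] ; pick H0
  Q 167.153.128.17: descend 101001111001100110 ; hops seen [H0,H0] ; pick H0
  add 129.163.60.0/24 -> H0 at depth 24
  add 167.144.0.0/12 -> H2 at depth 12
  add 128.0.0.0/1 -> H1 at depth 1
  - 167.153.128.0/18 clear@18
  add 167.153.174.32/28 -> H0 at depth 28
  Q 129.163.0.45: descend 100000011010001100 ; hops seen [H0,H1,H1] ; pick H1
  add 129.160.0.0/11 -> H1 at depth 11
  - 167.144.0.0/12 clear@12
  Q 128.0.0.3: descend 1000000 ; hops seen [H0,H1] ; pick H1
  Q 129.163.0.31: descend 100000011010001100 ; hops seen [H0,H1,H1,H1] ; pick H1
  add 167.153.174.32/28 -> H1 at depth 28

== LOOKUPS ==
["H1","H1","H1","H1","H1","H0","H0","H1","H1","H1"]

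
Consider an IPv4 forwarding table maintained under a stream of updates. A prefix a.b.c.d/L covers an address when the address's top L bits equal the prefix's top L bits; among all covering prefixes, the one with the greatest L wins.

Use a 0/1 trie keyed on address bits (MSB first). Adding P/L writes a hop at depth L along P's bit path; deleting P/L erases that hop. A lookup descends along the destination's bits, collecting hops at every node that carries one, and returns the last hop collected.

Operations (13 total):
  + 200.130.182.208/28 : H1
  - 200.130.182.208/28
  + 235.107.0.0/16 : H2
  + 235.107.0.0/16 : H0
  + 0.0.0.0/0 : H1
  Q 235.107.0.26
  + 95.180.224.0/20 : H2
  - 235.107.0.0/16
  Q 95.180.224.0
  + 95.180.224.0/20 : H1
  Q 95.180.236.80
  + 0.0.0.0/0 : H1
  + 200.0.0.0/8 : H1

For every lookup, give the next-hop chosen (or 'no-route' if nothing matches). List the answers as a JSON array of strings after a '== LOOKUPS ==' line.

Process each operation:
  add 200.130.182.208/28 -> H1 at depth 28
  del 200.130.182.208/28 (clear depth 28)
  add 235.107.0.0/16 -> H2 at depth 16
  add 235.107.0.0/16 -> H0 at depth 16
  add 0.0.0.0/0 -> H1 at depth 0
  Q 235.107.0.26: descend 1110101101101011 ; hops seen [H1,H0] ; pick H0
  add 95.180.224.0/20 -> H2 at depth 20
  del 235.107.0.0/16 (clear depth 16)
  Q 95.180.224.0: descend 01011111101101001110 ; hops seen [H1,H2] ; pick H2
  add 95.180.224.0/20 -> H1 at depth 20
  Q 95.180.236.80: descend 01011111101101001110 ; hops seen [H1,H1] ; pick H1
  add 0.0.0.0/0 -> H1 at depth 0
  add 200.0.0.0/8 -> H1 at depth 8

== LOOKUPS ==
["H0","H2","H1"]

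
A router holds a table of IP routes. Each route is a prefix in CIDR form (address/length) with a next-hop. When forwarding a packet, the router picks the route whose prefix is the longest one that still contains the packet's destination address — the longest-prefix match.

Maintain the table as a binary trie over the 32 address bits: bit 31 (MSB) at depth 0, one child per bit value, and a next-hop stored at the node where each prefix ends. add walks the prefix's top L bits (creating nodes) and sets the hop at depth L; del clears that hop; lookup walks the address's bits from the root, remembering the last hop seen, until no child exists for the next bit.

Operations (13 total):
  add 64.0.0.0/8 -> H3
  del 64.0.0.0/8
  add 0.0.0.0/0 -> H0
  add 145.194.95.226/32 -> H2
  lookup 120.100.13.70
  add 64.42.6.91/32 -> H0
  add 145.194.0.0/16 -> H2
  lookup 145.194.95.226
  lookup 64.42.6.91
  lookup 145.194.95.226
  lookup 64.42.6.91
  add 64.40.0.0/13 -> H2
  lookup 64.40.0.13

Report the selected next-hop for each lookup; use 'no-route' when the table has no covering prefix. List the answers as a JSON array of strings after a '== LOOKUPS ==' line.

Trace:
  add 64.0.0.0/8 -> H3 at depth 8
  del 64.0.0.0/8 (clear depth 8)
  add 0.0.0.0/0 -> H0 at depth 0
  add 145.194.95.226/32 -> H2 at depth 32
  Q 120.100.13.70: descend 01 ; hops seen [H0] ; pick H0
  add 64.42.6.91/32 -> H0 at depth 32
  add 145.194.0.0/16 -> H2 at depth 16
  Q 145.194.95.226: descend 10010001110000100101111111100010 ; hops seen [H0,H2,H2] ; pick H2
  Q 64.42.6.91: descend 01000000001010100000011001011011 ; hops seen [H0,H0] ; pick H0
  Q 145.194.95.226: descend 10010001110000100101111111100010 ; hops seen [H0,H2,H2] ; pick H2
  Q 64.42.6.91: descend 01000000001010100000011001011011 ; hops seen [H0,H0] ; pick H0
  add 64.40.0.0/13 -> H2 at depth 13
  Q 64.40.0.13: descend 01000000001010 ; hops seen [H0,H2] ; pick H2

== LOOKUPS ==
["H0","H2","H0","H2","H0","H2"]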